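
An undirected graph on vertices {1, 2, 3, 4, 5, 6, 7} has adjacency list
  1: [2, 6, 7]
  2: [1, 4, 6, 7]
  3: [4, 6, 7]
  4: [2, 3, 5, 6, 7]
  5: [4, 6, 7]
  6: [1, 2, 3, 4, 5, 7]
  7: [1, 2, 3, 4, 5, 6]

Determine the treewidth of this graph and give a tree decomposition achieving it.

Treewidth 3.
One such decomposition:
Bags: B1 = {2, 4, 6, 7}  B2 = {3, 4, 6, 7}  B3 = {4, 5, 6, 7}  B4 = {1, 2, 6, 7}
Tree: B1–B2, B1–B3, B1–B4

The largest bag has 4 vertices, giving width 3; this decomposition certifies tw(G) ≤ 3. On the other hand G contains the 4-clique {1, 2, 6, 7}. A clique must lie in a single bag of any decomposition, so no decomposition can have width below 3. Hence tw(G) = 3 exactly.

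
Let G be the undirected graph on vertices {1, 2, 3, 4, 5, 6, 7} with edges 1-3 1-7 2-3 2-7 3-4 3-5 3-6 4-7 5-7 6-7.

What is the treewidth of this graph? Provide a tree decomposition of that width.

Treewidth 2.
Bags: B1 = {3, 5, 7}  B2 = {3, 6, 7}  B3 = {1, 3, 7}  B4 = {2, 3, 7}  B5 = {3, 4, 7}
Tree: B1–B2, B2–B3, B3–B4, B4–B5

Each bag holds 3 vertices, so the decomposition has width 2, which upper-bounds the treewidth. For the lower bound, G contains the cycle 3–5–7–6–3, so G is not a forest; only forests have treewidth ≤ 1, hence tw(G) ≥ 2. Therefore the treewidth is 2.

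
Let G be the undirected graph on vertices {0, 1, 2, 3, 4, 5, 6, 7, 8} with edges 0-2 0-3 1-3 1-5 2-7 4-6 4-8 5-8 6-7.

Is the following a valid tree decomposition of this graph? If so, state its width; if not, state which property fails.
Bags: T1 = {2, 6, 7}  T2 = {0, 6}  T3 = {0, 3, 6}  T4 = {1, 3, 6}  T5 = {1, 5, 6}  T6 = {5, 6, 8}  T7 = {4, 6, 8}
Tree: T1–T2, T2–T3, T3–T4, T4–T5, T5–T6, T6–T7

No — edge (2,0) lies in no bag.

A tree decomposition must satisfy three properties: every vertex lies in some bag; for every edge, both endpoints lie together in some bag; and for every vertex, the bags containing it form a connected subtree. Here edge (2,0) lies in no bag, so the decomposition is invalid.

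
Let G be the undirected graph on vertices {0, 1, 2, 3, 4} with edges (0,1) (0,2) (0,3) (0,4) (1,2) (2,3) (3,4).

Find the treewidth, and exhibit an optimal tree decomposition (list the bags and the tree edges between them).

Treewidth 2.
One such decomposition:
Bags: B1 = {0, 1, 2}  B2 = {0, 2, 3}  B3 = {0, 3, 4}
Tree: B1–B2, B2–B3

The largest bag has 3 vertices, giving width 2; this decomposition certifies tw(G) ≤ 2. For the lower bound, the 3 vertices {0, 1, 2} are pairwise adjacent, and any tree decomposition puts a clique entirely inside one bag — forcing width ≥ 2. The upper and lower bounds meet at 2, so that is the treewidth.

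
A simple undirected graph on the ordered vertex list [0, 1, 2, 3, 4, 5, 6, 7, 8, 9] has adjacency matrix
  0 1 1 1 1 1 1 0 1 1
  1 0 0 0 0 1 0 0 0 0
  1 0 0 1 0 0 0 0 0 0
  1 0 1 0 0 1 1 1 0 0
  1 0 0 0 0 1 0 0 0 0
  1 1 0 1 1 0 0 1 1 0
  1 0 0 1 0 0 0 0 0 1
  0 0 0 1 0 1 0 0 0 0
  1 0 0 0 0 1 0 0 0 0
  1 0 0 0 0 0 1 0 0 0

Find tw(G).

2

A width-2 tree decomposition is:
Bags: B1 = {0, 3, 5}  B2 = {0, 5, 8}  B3 = {0, 4, 5}  B4 = {0, 1, 5}  B5 = {0, 2, 3}  B6 = {0, 3, 6}  B7 = {3, 5, 7}  B8 = {0, 6, 9}
Tree: B1–B2, B1–B3, B2–B4, B1–B5, B1–B6, B1–B7, B6–B8
The largest bag has 3 vertices, giving width 2; this decomposition certifies tw(G) ≤ 2. For the lower bound, the 3 vertices {0, 6, 9} are pairwise adjacent, and any tree decomposition puts a clique entirely inside one bag — forcing width ≥ 2. The upper and lower bounds meet at 2, so that is the treewidth.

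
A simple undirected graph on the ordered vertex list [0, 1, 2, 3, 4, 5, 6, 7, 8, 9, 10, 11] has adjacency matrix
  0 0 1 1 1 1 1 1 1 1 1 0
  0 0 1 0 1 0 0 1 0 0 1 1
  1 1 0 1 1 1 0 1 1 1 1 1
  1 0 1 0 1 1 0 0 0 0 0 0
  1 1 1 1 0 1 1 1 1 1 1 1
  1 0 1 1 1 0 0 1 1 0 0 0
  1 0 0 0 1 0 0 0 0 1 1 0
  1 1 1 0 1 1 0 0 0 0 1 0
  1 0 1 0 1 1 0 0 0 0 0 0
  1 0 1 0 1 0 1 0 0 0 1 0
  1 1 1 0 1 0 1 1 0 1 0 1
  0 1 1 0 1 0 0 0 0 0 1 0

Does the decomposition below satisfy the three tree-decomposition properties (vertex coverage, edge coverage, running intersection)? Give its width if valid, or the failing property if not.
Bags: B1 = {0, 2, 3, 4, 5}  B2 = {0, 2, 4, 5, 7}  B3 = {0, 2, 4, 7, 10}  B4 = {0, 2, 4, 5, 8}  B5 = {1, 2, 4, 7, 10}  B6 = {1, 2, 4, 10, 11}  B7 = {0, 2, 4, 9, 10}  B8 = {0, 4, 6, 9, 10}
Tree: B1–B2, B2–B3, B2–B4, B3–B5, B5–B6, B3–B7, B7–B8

Yes; width 4.

Checking the three conditions: (i) the bags cover all of {0, 1, 2, 3, 4, 5, 6, 7, 8, 9, 10, 11}; (ii) for each edge, some bag contains both endpoints; (iii) the bags containing any fixed vertex form a subtree. All hold, so the decomposition is valid with width 5 − 1 = 4.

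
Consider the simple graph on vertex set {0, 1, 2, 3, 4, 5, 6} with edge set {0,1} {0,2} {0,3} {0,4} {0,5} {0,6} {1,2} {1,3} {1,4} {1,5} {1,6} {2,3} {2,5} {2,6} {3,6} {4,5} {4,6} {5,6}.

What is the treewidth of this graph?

4

A width-4 tree decomposition is:
Bags: B1 = {0, 1, 2, 5, 6}  B2 = {0, 1, 2, 3, 6}  B3 = {0, 1, 4, 5, 6}
Tree: B1–B2, B1–B3
The largest bag has 5 vertices, giving width 4; this decomposition certifies tw(G) ≤ 4. Conversely, {0, 1, 2, 3, 6} is a clique of size 5, and the vertices of any clique must share a bag in every tree decomposition; so some bag has ≥ 5 vertices and tw(G) ≥ 4. The upper and lower bounds meet at 4, so that is the treewidth.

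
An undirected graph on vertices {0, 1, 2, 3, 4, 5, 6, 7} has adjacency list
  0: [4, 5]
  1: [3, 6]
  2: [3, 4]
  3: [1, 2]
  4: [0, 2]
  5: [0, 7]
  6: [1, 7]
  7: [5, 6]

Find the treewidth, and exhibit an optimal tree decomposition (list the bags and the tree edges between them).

Each bag holds 3 vertices, so the decomposition has width 2, which upper-bounds the treewidth. The edges 0–5–7–6–1–3–2–4–0 form a cycle, so G is not a tree and its treewidth is at least 2. Hence tw(G) = 2 exactly.

Treewidth 2.
Bags: B1 = {0, 5, 7}  B2 = {0, 6, 7}  B3 = {0, 1, 6}  B4 = {0, 1, 3}  B5 = {0, 2, 3}  B6 = {0, 2, 4}
Tree: B1–B2, B2–B3, B3–B4, B4–B5, B5–B6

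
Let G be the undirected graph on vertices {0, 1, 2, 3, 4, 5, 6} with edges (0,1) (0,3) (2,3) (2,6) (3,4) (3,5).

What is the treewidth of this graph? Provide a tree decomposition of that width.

Treewidth 1.
One such decomposition:
Bags: B1 = {0, 3}  B2 = {2, 3}  B3 = {3, 5}  B4 = {0, 1}  B5 = {2, 6}  B6 = {3, 4}
Tree: B1–B2, B1–B3, B1–B4, B2–B5, B2–B6

The largest bag has 2 vertices, giving width 1; this decomposition certifies tw(G) ≤ 1. Since G has at least one edge (e.g. 0–3), it is not an edgeless graph, so tw(G) ≥ 1. Hence tw(G) = 1 exactly.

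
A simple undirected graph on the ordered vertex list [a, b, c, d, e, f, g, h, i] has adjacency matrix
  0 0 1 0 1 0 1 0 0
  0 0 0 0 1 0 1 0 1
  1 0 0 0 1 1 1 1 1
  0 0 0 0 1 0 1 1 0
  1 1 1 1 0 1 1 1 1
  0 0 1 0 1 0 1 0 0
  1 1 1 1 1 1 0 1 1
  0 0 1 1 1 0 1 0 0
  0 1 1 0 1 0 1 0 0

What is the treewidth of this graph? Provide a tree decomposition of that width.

Treewidth 3.
One such decomposition:
Bags: B1 = {d, e, g, h}  B2 = {c, e, g, h}  B3 = {c, e, g, i}  B4 = {a, c, e, g}  B5 = {b, e, g, i}  B6 = {c, e, f, g}
Tree: B1–B2, B2–B3, B3–B4, B3–B5, B3–B6

Each bag holds 4 vertices, so the decomposition has width 3, which upper-bounds the treewidth. For the lower bound, the 4 vertices {d, e, g, h} are pairwise adjacent, and any tree decomposition puts a clique entirely inside one bag — forcing width ≥ 3. Hence tw(G) = 3 exactly.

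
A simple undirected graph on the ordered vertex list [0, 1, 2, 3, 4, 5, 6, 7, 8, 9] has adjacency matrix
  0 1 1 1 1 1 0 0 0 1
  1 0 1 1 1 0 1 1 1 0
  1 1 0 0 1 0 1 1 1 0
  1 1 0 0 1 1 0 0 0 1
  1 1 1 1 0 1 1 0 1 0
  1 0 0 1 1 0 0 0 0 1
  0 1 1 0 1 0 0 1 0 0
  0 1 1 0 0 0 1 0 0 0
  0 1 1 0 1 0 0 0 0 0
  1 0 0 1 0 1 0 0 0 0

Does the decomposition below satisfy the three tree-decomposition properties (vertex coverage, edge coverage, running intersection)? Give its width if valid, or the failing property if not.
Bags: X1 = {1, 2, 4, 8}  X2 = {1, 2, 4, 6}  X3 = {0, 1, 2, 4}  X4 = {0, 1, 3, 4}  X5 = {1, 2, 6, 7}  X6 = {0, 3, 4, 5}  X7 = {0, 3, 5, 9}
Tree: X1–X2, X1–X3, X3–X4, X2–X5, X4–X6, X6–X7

Yes; width 3.

Every vertex of G appears in some bag (union = {0, 1, 2, 3, 4, 5, 6, 7, 8, 9}); every edge is covered by a bag; and for each vertex v the set of bags containing v is connected in the bag tree. The decomposition is therefore valid. The largest bag has 4 vertices, so the width is 3.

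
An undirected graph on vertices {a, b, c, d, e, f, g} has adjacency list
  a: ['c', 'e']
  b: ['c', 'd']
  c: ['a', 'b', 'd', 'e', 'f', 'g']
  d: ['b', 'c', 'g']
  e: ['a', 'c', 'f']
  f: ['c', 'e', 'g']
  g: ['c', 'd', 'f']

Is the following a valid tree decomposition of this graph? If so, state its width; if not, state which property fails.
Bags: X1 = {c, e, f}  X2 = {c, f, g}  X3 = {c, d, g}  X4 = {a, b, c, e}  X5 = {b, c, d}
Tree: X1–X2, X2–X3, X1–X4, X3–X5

No — bags containing vertex b are not connected in the tree.

A tree decomposition must satisfy three properties: every vertex lies in some bag; for every edge, both endpoints lie together in some bag; and for every vertex, the bags containing it form a connected subtree. Here bags containing vertex b are not connected in the tree, so the decomposition is invalid.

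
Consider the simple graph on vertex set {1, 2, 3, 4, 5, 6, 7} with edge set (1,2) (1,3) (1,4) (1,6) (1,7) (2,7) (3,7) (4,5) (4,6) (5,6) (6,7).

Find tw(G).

2

A width-2 tree decomposition is:
Bags: B1 = {1, 6, 7}  B2 = {1, 3, 7}  B3 = {1, 4, 6}  B4 = {1, 2, 7}  B5 = {4, 5, 6}
Tree: B1–B2, B1–B3, B2–B4, B3–B5
Every bag has size at most 3, so the width is 3 − 1 = 2 and tw(G) ≤ 2. For the lower bound, the 3 vertices {1, 4, 6} are pairwise adjacent, and any tree decomposition puts a clique entirely inside one bag — forcing width ≥ 2. Therefore the treewidth is 2.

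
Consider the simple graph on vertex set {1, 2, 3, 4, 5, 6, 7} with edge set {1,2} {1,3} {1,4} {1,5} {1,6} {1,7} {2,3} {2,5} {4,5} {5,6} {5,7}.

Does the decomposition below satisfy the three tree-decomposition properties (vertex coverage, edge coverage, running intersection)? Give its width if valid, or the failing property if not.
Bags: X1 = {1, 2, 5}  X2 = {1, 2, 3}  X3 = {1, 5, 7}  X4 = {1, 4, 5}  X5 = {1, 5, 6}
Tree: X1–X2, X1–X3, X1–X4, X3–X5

Vertex coverage: the bags together contain {1, 2, 3, 4, 5, 6, 7}, the full vertex set. Edge coverage: each edge of G has both endpoints in at least one bag. Running intersection: for every vertex, the bags containing it form a connected subtree. All three properties hold, so this is a valid tree decomposition of width max|bag| − 1 = 2, and hence tw(G) ≤ 2.

Yes; width 2.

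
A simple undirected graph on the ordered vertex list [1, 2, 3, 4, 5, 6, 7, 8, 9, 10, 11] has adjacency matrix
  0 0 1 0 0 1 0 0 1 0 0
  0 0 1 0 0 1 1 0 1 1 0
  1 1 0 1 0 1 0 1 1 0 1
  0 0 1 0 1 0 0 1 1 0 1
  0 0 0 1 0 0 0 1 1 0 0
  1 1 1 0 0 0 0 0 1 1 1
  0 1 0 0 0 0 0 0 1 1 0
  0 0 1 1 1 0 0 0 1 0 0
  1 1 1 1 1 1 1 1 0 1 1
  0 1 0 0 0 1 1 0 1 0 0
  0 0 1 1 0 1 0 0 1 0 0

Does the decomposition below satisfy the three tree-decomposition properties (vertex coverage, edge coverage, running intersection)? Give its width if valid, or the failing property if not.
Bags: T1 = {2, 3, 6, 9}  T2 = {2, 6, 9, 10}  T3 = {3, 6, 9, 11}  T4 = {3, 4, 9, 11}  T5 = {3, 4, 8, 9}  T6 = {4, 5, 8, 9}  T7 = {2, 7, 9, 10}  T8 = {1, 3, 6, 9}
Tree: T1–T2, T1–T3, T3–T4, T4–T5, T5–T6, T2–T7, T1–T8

Vertex coverage: the bags together contain {1, 2, 3, 4, 5, 6, 7, 8, 9, 10, 11}, the full vertex set. Edge coverage: each edge of G has both endpoints in at least one bag. Running intersection: for every vertex, the bags containing it form a connected subtree. All three properties hold, so this is a valid tree decomposition of width max|bag| − 1 = 3, and hence tw(G) ≤ 3.

Yes; width 3.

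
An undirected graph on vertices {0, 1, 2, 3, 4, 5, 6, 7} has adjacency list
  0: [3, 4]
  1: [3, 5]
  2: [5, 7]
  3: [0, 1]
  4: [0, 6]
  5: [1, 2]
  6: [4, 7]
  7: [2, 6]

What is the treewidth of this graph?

2

A width-2 tree decomposition is:
Bags: B1 = {0, 4, 6}  B2 = {0, 3, 6}  B3 = {1, 3, 6}  B4 = {1, 5, 6}  B5 = {2, 5, 6}  B6 = {2, 6, 7}
Tree: B1–B2, B2–B3, B3–B4, B4–B5, B5–B6
Each bag holds 3 vertices, so the decomposition has width 2, which upper-bounds the treewidth. Since 6–4–0–3–1–5–2–7–6 is a cycle in G, G is not acyclic. Forests are exactly the graphs of treewidth ≤ 1, so tw(G) ≥ 2. Therefore the treewidth is 2.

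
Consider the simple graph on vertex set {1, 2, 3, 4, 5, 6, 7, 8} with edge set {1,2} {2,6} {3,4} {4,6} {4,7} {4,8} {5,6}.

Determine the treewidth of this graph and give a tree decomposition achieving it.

Treewidth 1.
One optimal decomposition is:
Bags: B1 = {2, 6}  B2 = {4, 6}  B3 = {4, 7}  B4 = {4, 8}  B5 = {1, 2}  B6 = {3, 4}  B7 = {5, 6}
Tree: B1–B2, B2–B3, B2–B4, B1–B5, B3–B6, B1–B7

Each bag holds 2 vertices, so the decomposition has width 1, which upper-bounds the treewidth. G has an edge, so its treewidth is at least 1. Combining the bounds, tw(G) = 1.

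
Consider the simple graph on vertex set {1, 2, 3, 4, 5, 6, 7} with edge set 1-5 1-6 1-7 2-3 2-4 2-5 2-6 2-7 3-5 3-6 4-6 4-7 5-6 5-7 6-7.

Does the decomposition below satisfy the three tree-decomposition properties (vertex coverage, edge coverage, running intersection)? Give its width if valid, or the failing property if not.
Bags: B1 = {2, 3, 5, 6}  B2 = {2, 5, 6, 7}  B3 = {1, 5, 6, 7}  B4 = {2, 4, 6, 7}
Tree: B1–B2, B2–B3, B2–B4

Checking the three conditions: (i) the bags cover all of {1, 2, 3, 4, 5, 6, 7}; (ii) for each edge, some bag contains both endpoints; (iii) the bags containing any fixed vertex form a subtree. All hold, so the decomposition is valid with width 4 − 1 = 3.

Yes; width 3.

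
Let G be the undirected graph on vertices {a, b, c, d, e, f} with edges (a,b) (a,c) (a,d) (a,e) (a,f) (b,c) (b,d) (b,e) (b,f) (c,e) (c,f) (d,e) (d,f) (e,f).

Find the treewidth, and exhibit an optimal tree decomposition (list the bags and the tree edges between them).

Treewidth 4.
One optimal decomposition is:
Bags: B1 = {a, b, d, e, f}  B2 = {a, b, c, e, f}
Tree: B1–B2

Each bag holds 5 vertices, so the decomposition has width 4, which upper-bounds the treewidth. Conversely, {a, b, d, e, f} is a clique of size 5, and the vertices of any clique must share a bag in every tree decomposition; so some bag has ≥ 5 vertices and tw(G) ≥ 4. Therefore the treewidth is 4.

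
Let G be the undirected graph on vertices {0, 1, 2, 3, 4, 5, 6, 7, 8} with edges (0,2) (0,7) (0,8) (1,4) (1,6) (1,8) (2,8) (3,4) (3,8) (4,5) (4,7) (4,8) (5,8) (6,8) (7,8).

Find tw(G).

A width-2 tree decomposition is:
Bags: B1 = {1, 4, 8}  B2 = {3, 4, 8}  B3 = {1, 6, 8}  B4 = {4, 5, 8}  B5 = {4, 7, 8}  B6 = {0, 7, 8}  B7 = {0, 2, 8}
Tree: B1–B2, B1–B3, B2–B4, B1–B5, B5–B6, B6–B7
Each bag holds 3 vertices, so the decomposition has width 2, which upper-bounds the treewidth. On the other hand G contains the 3-clique {0, 2, 8}. A clique must lie in a single bag of any decomposition, so no decomposition can have width below 2. Hence tw(G) = 2 exactly.

2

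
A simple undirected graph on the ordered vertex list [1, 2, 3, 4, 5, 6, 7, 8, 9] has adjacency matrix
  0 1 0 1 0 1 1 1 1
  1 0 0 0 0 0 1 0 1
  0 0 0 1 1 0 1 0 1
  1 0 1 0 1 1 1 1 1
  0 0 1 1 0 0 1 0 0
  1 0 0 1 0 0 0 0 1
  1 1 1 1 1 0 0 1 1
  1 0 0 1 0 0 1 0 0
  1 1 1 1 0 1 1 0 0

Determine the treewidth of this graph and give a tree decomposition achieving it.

Each bag holds 4 vertices, so the decomposition has width 3, which upper-bounds the treewidth. On the other hand G contains the 4-clique {1, 2, 7, 9}. A clique must lie in a single bag of any decomposition, so no decomposition can have width below 3. Therefore the treewidth is 3.

Treewidth 3.
One such decomposition:
Bags: B1 = {1, 4, 6, 9}  B2 = {1, 4, 7, 9}  B3 = {1, 2, 7, 9}  B4 = {3, 4, 7, 9}  B5 = {1, 4, 7, 8}  B6 = {3, 4, 5, 7}
Tree: B1–B2, B2–B3, B2–B4, B2–B5, B4–B6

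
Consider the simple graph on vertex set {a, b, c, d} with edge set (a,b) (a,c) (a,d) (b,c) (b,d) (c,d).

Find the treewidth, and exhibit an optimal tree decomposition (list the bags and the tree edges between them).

With just one bag of size 4, the width is 4 − 1 = 3, so tw(G) ≤ 3. On the other hand G contains the 4-clique {a, b, c, d}. A clique must lie in a single bag of any decomposition, so no decomposition can have width below 3. Therefore the treewidth is 3.

Treewidth 3.
One such decomposition:
Bags: B1 = {a, b, c, d}
Tree: (single bag)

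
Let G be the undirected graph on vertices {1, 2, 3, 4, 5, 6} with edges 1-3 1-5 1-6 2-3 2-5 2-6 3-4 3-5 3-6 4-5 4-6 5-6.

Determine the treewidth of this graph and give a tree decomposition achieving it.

Each bag holds 4 vertices, so the decomposition has width 3, which upper-bounds the treewidth. For the lower bound, the 4 vertices {1, 3, 5, 6} are pairwise adjacent, and any tree decomposition puts a clique entirely inside one bag — forcing width ≥ 3. Hence tw(G) = 3 exactly.

Treewidth 3.
One such decomposition:
Bags: B1 = {2, 3, 5, 6}  B2 = {1, 3, 5, 6}  B3 = {3, 4, 5, 6}
Tree: B1–B2, B2–B3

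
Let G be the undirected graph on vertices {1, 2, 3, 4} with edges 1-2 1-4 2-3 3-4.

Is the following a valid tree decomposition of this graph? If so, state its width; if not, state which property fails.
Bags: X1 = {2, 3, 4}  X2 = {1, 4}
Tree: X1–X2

No — edge (2,1) lies in no bag.

A tree decomposition must satisfy three properties: every vertex lies in some bag; for every edge, both endpoints lie together in some bag; and for every vertex, the bags containing it form a connected subtree. Here edge (2,1) lies in no bag, so the decomposition is invalid.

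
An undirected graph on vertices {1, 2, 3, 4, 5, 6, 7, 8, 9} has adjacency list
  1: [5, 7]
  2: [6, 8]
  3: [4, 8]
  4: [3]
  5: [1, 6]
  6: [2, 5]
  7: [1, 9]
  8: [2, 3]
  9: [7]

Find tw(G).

A width-1 tree decomposition is:
Bags: B1 = {3, 4}  B2 = {3, 8}  B3 = {2, 8}  B4 = {2, 6}  B5 = {5, 6}  B6 = {1, 5}  B7 = {1, 7}  B8 = {7, 9}
Tree: B1–B2, B2–B3, B3–B4, B4–B5, B5–B6, B6–B7, B7–B8
The largest bag has 2 vertices, giving width 1; this decomposition certifies tw(G) ≤ 1. G has an edge, so its treewidth is at least 1. The upper and lower bounds meet at 1, so that is the treewidth.

1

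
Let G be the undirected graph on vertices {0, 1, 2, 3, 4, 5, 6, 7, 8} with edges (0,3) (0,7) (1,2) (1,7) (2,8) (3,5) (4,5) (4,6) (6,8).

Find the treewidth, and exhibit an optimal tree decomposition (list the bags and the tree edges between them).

Treewidth 2.
One optimal decomposition is:
Bags: B1 = {2, 6, 8}  B2 = {2, 4, 6}  B3 = {2, 4, 5}  B4 = {2, 3, 5}  B5 = {0, 2, 3}  B6 = {0, 2, 7}  B7 = {1, 2, 7}
Tree: B1–B2, B2–B3, B3–B4, B4–B5, B5–B6, B6–B7

Each bag holds 3 vertices, so the decomposition has width 2, which upper-bounds the treewidth. For the lower bound, G contains the cycle 2–8–6–4–5–3–0–7–1–2, so G is not a forest; only forests have treewidth ≤ 1, hence tw(G) ≥ 2. Therefore the treewidth is 2.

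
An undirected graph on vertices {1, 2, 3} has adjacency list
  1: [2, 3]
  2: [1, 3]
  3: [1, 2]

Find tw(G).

2

A width-2 tree decomposition is:
Bags: B1 = {1, 2, 3}
Tree: (single bag)
A single bag containing all 3 vertices is trivially a valid decomposition of width 2. On the other hand G contains the 3-clique {1, 2, 3}. A clique must lie in a single bag of any decomposition, so no decomposition can have width below 2. Hence tw(G) = 2 exactly.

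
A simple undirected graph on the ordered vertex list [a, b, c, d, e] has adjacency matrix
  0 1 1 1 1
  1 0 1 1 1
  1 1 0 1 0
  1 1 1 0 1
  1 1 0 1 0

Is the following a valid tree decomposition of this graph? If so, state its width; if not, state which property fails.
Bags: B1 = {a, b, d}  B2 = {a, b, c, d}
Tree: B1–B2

No — vertex e appears in no bag.

A tree decomposition must satisfy three properties: every vertex lies in some bag; for every edge, both endpoints lie together in some bag; and for every vertex, the bags containing it form a connected subtree. Here vertex e appears in no bag, so the decomposition is invalid.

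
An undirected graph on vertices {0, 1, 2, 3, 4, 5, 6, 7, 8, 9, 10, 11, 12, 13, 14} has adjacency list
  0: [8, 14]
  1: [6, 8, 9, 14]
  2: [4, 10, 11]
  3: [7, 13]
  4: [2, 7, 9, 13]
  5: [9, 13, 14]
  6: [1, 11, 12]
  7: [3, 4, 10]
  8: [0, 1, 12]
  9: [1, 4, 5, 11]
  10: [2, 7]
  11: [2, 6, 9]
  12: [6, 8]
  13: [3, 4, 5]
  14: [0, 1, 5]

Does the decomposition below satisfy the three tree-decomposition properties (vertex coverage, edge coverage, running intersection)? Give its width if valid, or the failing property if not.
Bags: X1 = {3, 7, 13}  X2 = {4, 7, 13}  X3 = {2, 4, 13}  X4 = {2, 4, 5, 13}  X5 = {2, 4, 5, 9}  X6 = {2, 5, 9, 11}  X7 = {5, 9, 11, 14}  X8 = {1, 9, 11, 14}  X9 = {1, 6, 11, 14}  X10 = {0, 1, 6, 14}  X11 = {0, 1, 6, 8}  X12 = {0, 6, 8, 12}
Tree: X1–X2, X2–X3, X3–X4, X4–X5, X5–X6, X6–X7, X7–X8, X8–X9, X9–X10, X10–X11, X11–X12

A tree decomposition must satisfy three properties: every vertex lies in some bag; for every edge, both endpoints lie together in some bag; and for every vertex, the bags containing it form a connected subtree. Here vertex 10 appears in no bag, so the decomposition is invalid.

No — vertex 10 appears in no bag.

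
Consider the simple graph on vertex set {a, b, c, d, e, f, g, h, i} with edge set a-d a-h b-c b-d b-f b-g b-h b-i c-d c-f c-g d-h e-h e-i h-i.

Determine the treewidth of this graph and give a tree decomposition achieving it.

The largest bag has 3 vertices, giving width 2; this decomposition certifies tw(G) ≤ 2. On the other hand G contains the 3-clique {e, h, i}. A clique must lie in a single bag of any decomposition, so no decomposition can have width below 2. Therefore the treewidth is 2.

Treewidth 2.
Bags: B1 = {b, c, d}  B2 = {b, d, h}  B3 = {b, h, i}  B4 = {a, d, h}  B5 = {b, c, g}  B6 = {b, c, f}  B7 = {e, h, i}
Tree: B1–B2, B2–B3, B2–B4, B1–B5, B1–B6, B3–B7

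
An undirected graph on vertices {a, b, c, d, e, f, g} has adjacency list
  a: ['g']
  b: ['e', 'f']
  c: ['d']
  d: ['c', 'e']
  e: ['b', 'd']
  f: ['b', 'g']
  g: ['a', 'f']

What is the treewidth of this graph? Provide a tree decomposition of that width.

The largest bag has 2 vertices, giving width 1; this decomposition certifies tw(G) ≤ 1. Since G has at least one edge (e.g. a–g), it is not an edgeless graph, so tw(G) ≥ 1. Therefore the treewidth is 1.

Treewidth 1.
One such decomposition:
Bags: B1 = {a, g}  B2 = {f, g}  B3 = {b, f}  B4 = {b, e}  B5 = {d, e}  B6 = {c, d}
Tree: B1–B2, B2–B3, B3–B4, B4–B5, B5–B6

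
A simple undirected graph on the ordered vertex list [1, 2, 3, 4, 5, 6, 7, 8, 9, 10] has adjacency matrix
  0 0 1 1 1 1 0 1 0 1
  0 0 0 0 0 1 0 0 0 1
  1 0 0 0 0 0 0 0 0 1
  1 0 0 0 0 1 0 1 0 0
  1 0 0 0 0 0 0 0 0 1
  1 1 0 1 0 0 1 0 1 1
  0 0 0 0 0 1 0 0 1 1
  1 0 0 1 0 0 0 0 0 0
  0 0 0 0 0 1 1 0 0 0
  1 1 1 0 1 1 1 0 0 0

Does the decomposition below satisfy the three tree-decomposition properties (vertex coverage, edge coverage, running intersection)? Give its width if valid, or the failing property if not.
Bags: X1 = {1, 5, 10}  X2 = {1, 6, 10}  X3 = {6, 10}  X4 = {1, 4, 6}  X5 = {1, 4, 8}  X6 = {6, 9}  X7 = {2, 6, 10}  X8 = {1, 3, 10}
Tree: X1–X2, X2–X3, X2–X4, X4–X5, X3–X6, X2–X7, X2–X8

No — vertex 7 appears in no bag.

A tree decomposition must satisfy three properties: every vertex lies in some bag; for every edge, both endpoints lie together in some bag; and for every vertex, the bags containing it form a connected subtree. Here vertex 7 appears in no bag, so the decomposition is invalid.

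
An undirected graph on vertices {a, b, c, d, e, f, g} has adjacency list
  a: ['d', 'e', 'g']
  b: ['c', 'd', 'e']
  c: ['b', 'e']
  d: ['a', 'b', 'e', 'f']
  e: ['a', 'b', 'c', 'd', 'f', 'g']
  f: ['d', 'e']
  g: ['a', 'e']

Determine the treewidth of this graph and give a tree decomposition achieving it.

The largest bag has 3 vertices, giving width 2; this decomposition certifies tw(G) ≤ 2. On the other hand G contains the 3-clique {a, d, e}. A clique must lie in a single bag of any decomposition, so no decomposition can have width below 2. The upper and lower bounds meet at 2, so that is the treewidth.

Treewidth 2.
One such decomposition:
Bags: B1 = {a, d, e}  B2 = {b, d, e}  B3 = {d, e, f}  B4 = {a, e, g}  B5 = {b, c, e}
Tree: B1–B2, B1–B3, B1–B4, B2–B5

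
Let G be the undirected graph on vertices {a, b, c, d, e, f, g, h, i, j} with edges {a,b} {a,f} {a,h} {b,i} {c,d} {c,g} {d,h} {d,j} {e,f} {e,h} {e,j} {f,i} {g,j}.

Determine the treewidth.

A width-2 tree decomposition is:
Bags: B1 = {c, d, g}  B2 = {d, g, j}  B3 = {d, h, j}  B4 = {e, h, j}  B5 = {a, e, h}  B6 = {a, e, f}  B7 = {a, b, f}  B8 = {b, f, i}
Tree: B1–B2, B2–B3, B3–B4, B4–B5, B5–B6, B6–B7, B7–B8
Each bag holds 3 vertices, so the decomposition has width 2, which upper-bounds the treewidth. Since c–g–j–d–c is a cycle in G, G is not acyclic. Forests are exactly the graphs of treewidth ≤ 1, so tw(G) ≥ 2. Hence tw(G) = 2 exactly.

2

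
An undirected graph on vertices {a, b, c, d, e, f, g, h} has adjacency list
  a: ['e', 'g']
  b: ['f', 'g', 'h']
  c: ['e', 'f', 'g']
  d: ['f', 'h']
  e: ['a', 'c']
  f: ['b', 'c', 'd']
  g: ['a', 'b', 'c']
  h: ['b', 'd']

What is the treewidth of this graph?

A width-2 tree decomposition is:
Bags: B1 = {a, c, e}  B2 = {a, c, g}  B3 = {c, f, g}  B4 = {b, f, g}  B5 = {b, d, f}  B6 = {b, d, h}
Tree: B1–B2, B2–B3, B3–B4, B4–B5, B5–B6
The largest bag has 3 vertices, giving width 2; this decomposition certifies tw(G) ≤ 2. The edges e–a–g–c–e form a cycle, so G is not a tree and its treewidth is at least 2. Combining the bounds, tw(G) = 2.

2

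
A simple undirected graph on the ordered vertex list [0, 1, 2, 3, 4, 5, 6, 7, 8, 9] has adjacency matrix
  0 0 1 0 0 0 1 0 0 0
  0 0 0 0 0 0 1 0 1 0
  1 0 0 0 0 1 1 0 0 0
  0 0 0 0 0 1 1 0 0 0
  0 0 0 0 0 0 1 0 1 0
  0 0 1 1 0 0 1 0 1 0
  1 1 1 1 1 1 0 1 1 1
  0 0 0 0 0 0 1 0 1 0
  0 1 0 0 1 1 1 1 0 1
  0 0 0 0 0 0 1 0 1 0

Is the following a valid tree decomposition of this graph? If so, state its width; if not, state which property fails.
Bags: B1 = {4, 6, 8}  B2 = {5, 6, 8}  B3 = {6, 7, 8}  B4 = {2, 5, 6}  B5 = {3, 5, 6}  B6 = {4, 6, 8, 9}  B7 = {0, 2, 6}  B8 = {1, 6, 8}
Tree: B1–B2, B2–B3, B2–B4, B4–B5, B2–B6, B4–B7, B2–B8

No — bags containing vertex 4 are not connected in the tree.

A tree decomposition must satisfy three properties: every vertex lies in some bag; for every edge, both endpoints lie together in some bag; and for every vertex, the bags containing it form a connected subtree. Here bags containing vertex 4 are not connected in the tree, so the decomposition is invalid.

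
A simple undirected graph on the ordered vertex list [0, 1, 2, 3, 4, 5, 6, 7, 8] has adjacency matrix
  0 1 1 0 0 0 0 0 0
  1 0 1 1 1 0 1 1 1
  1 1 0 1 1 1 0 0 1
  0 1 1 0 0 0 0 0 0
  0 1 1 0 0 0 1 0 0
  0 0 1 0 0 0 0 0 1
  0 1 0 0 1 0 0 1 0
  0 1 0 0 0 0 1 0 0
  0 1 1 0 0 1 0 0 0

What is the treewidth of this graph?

2

A width-2 tree decomposition is:
Bags: B1 = {1, 2, 8}  B2 = {1, 2, 4}  B3 = {2, 5, 8}  B4 = {1, 4, 6}  B5 = {1, 2, 3}  B6 = {1, 6, 7}  B7 = {0, 1, 2}
Tree: B1–B2, B1–B3, B2–B4, B1–B5, B4–B6, B5–B7
Each bag holds 3 vertices, so the decomposition has width 2, which upper-bounds the treewidth. For the lower bound, the 3 vertices {0, 1, 2} are pairwise adjacent, and any tree decomposition puts a clique entirely inside one bag — forcing width ≥ 2. The upper and lower bounds meet at 2, so that is the treewidth.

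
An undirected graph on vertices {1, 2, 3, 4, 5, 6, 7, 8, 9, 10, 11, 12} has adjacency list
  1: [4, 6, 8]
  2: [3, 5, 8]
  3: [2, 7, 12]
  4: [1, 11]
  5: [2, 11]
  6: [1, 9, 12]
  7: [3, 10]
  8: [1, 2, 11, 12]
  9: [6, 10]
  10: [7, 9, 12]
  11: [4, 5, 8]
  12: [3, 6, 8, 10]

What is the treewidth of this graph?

A width-3 tree decomposition is:
Bags: B1 = {2, 4, 5, 11}  B2 = {2, 4, 8, 11}  B3 = {1, 2, 4, 8}  B4 = {1, 2, 3, 8}  B5 = {1, 3, 8, 12}  B6 = {1, 3, 6, 12}  B7 = {3, 6, 7, 12}  B8 = {6, 7, 10, 12}  B9 = {6, 7, 9, 10}
Tree: B1–B2, B2–B3, B3–B4, B4–B5, B5–B6, B6–B7, B7–B8, B8–B9
Each bag holds 4 vertices, so the decomposition has width 3, which upper-bounds the treewidth. For the lower bound: the 4 vertex sets {4,5,11}, {2}, {8}, {1,3,6,12} are disjoint, each induces a connected subgraph, and every pair is joined by at least one edge of G. Contracting each set to a single vertex therefore yields K_{4} as a minor, and since treewidth is minor-monotone, tw(G) ≥ tw(K_{4}) = 3. The upper and lower bounds meet at 3, so that is the treewidth.

3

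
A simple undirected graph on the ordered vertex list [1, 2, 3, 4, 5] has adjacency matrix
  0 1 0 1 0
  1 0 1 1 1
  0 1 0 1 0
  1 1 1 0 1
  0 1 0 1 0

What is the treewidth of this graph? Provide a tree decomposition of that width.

Each bag holds 3 vertices, so the decomposition has width 2, which upper-bounds the treewidth. For the lower bound, the 3 vertices {1, 2, 4} are pairwise adjacent, and any tree decomposition puts a clique entirely inside one bag — forcing width ≥ 2. Combining the bounds, tw(G) = 2.

Treewidth 2.
One optimal decomposition is:
Bags: B1 = {1, 2, 4}  B2 = {2, 3, 4}  B3 = {2, 4, 5}
Tree: B1–B2, B1–B3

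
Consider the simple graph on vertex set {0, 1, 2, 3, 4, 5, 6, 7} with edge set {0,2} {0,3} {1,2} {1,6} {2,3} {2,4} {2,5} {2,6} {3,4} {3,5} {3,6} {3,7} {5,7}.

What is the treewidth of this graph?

A width-2 tree decomposition is:
Bags: B1 = {2, 3, 6}  B2 = {0, 2, 3}  B3 = {2, 3, 5}  B4 = {3, 5, 7}  B5 = {2, 3, 4}  B6 = {1, 2, 6}
Tree: B1–B2, B1–B3, B3–B4, B2–B5, B1–B6
The largest bag has 3 vertices, giving width 2; this decomposition certifies tw(G) ≤ 2. On the other hand G contains the 3-clique {1, 2, 6}. A clique must lie in a single bag of any decomposition, so no decomposition can have width below 2. Hence tw(G) = 2 exactly.

2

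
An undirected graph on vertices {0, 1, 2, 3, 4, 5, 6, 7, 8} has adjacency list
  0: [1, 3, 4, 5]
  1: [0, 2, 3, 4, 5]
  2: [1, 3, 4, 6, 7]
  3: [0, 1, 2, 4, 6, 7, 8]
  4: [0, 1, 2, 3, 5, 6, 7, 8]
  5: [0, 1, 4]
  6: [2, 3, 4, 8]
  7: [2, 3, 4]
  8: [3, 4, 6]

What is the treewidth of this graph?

3

A width-3 tree decomposition is:
Bags: B1 = {1, 2, 3, 4}  B2 = {2, 3, 4, 6}  B3 = {0, 1, 3, 4}  B4 = {0, 1, 4, 5}  B5 = {2, 3, 4, 7}  B6 = {3, 4, 6, 8}
Tree: B1–B2, B1–B3, B3–B4, B2–B5, B2–B6
The largest bag has 4 vertices, giving width 3; this decomposition certifies tw(G) ≤ 3. Conversely, {0, 1, 3, 4} is a clique of size 4, and the vertices of any clique must share a bag in every tree decomposition; so some bag has ≥ 4 vertices and tw(G) ≥ 3. Combining the bounds, tw(G) = 3.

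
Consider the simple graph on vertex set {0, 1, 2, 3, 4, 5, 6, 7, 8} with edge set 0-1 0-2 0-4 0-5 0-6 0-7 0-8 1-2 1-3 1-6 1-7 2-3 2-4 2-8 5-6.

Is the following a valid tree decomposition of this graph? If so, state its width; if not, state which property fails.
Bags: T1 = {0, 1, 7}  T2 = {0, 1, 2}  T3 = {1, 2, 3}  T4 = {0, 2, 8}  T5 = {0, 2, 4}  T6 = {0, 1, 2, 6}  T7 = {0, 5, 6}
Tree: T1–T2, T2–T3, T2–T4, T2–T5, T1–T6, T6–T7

A tree decomposition must satisfy three properties: every vertex lies in some bag; for every edge, both endpoints lie together in some bag; and for every vertex, the bags containing it form a connected subtree. Here bags containing vertex 2 are not connected in the tree, so the decomposition is invalid.

No — bags containing vertex 2 are not connected in the tree.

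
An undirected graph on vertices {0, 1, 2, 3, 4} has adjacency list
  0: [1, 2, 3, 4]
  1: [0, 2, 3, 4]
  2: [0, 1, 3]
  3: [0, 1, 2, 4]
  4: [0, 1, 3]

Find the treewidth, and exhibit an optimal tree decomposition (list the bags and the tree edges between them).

Treewidth 3.
Bags: B1 = {0, 1, 2, 3}  B2 = {0, 1, 3, 4}
Tree: B1–B2

The largest bag has 4 vertices, giving width 3; this decomposition certifies tw(G) ≤ 3. On the other hand G contains the 4-clique {0, 1, 2, 3}. A clique must lie in a single bag of any decomposition, so no decomposition can have width below 3. Combining the bounds, tw(G) = 3.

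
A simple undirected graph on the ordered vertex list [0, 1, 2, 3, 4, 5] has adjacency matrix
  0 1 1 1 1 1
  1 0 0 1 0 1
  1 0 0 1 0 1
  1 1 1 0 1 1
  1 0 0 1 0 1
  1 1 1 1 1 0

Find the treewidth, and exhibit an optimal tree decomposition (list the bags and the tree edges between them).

Every bag has size at most 4, so the width is 4 − 1 = 3 and tw(G) ≤ 3. Conversely, {0, 1, 3, 5} is a clique of size 4, and the vertices of any clique must share a bag in every tree decomposition; so some bag has ≥ 4 vertices and tw(G) ≥ 3. The upper and lower bounds meet at 3, so that is the treewidth.

Treewidth 3.
One such decomposition:
Bags: B1 = {0, 3, 4, 5}  B2 = {0, 1, 3, 5}  B3 = {0, 2, 3, 5}
Tree: B1–B2, B1–B3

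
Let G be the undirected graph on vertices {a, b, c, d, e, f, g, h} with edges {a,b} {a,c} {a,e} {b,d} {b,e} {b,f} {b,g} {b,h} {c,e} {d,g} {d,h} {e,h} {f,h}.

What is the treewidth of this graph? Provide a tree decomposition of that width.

Each bag holds 3 vertices, so the decomposition has width 2, which upper-bounds the treewidth. Conversely, {a, c, e} is a clique of size 3, and the vertices of any clique must share a bag in every tree decomposition; so some bag has ≥ 3 vertices and tw(G) ≥ 2. Combining the bounds, tw(G) = 2.

Treewidth 2.
One such decomposition:
Bags: B1 = {b, f, h}  B2 = {b, d, h}  B3 = {b, d, g}  B4 = {b, e, h}  B5 = {a, b, e}  B6 = {a, c, e}
Tree: B1–B2, B2–B3, B2–B4, B4–B5, B5–B6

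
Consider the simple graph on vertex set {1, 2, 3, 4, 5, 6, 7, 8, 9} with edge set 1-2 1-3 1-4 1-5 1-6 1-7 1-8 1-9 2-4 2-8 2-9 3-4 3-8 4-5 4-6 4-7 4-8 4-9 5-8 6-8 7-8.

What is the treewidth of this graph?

3

A width-3 tree decomposition is:
Bags: B1 = {1, 2, 4, 8}  B2 = {1, 3, 4, 8}  B3 = {1, 4, 7, 8}  B4 = {1, 4, 5, 8}  B5 = {1, 2, 4, 9}  B6 = {1, 4, 6, 8}
Tree: B1–B2, B1–B3, B1–B4, B1–B5, B4–B6
The largest bag has 4 vertices, giving width 3; this decomposition certifies tw(G) ≤ 3. For the lower bound, the 4 vertices {1, 2, 4, 8} are pairwise adjacent, and any tree decomposition puts a clique entirely inside one bag — forcing width ≥ 3. Therefore the treewidth is 3.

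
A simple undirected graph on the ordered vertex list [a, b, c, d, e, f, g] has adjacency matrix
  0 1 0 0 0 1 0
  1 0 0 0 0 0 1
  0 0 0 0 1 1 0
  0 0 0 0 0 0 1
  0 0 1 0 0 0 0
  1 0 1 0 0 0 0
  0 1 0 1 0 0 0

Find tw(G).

A width-1 tree decomposition is:
Bags: B1 = {c, e}  B2 = {c, f}  B3 = {a, f}  B4 = {a, b}  B5 = {b, g}  B6 = {d, g}
Tree: B1–B2, B2–B3, B3–B4, B4–B5, B5–B6
The largest bag has 2 vertices, giving width 1; this decomposition certifies tw(G) ≤ 1. Any graph with an edge has treewidth ≥ 1, and G has the edge e–c. The upper and lower bounds meet at 1, so that is the treewidth.

1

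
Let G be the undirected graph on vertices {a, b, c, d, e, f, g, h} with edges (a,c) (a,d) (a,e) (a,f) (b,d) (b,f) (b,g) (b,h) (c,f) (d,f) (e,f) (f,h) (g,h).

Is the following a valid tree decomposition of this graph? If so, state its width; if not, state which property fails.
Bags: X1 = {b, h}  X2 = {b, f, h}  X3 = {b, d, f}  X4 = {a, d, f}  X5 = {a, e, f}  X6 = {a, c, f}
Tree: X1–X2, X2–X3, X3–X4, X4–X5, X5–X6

No — vertex g appears in no bag.

A tree decomposition must satisfy three properties: every vertex lies in some bag; for every edge, both endpoints lie together in some bag; and for every vertex, the bags containing it form a connected subtree. Here vertex g appears in no bag, so the decomposition is invalid.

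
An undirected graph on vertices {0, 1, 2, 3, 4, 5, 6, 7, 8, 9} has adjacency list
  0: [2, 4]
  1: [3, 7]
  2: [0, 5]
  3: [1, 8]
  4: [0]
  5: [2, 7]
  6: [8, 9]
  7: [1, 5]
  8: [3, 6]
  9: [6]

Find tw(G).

A width-1 tree decomposition is:
Bags: B1 = {6, 9}  B2 = {6, 8}  B3 = {3, 8}  B4 = {1, 3}  B5 = {1, 7}  B6 = {5, 7}  B7 = {2, 5}  B8 = {0, 2}  B9 = {0, 4}
Tree: B1–B2, B2–B3, B3–B4, B4–B5, B5–B6, B6–B7, B7–B8, B8–B9
The largest bag has 2 vertices, giving width 1; this decomposition certifies tw(G) ≤ 1. Since G has at least one edge (e.g. 9–6), it is not an edgeless graph, so tw(G) ≥ 1. The upper and lower bounds meet at 1, so that is the treewidth.

1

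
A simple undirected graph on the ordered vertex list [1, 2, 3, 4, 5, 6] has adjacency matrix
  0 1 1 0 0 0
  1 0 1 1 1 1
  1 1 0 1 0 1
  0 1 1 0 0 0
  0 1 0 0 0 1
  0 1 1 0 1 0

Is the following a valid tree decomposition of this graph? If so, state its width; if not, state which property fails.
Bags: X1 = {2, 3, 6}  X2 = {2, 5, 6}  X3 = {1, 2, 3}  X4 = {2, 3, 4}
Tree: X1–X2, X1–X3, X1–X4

Checking the three conditions: (i) the bags cover all of {1, 2, 3, 4, 5, 6}; (ii) for each edge, some bag contains both endpoints; (iii) the bags containing any fixed vertex form a subtree. All hold, so the decomposition is valid with width 3 − 1 = 2.

Yes; width 2.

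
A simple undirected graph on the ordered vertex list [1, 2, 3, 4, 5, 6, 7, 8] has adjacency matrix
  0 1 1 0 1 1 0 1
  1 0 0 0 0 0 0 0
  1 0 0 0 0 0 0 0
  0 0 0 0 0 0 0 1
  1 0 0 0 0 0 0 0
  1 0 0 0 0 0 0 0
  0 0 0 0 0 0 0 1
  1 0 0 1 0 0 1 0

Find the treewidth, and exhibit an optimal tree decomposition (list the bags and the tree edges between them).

The largest bag has 2 vertices, giving width 1; this decomposition certifies tw(G) ≤ 1. Since G has at least one edge (e.g. 1–2), it is not an edgeless graph, so tw(G) ≥ 1. Hence tw(G) = 1 exactly.

Treewidth 1.
One such decomposition:
Bags: B1 = {1, 2}  B2 = {1, 6}  B3 = {1, 8}  B4 = {4, 8}  B5 = {7, 8}  B6 = {1, 3}  B7 = {1, 5}
Tree: B1–B2, B2–B3, B3–B4, B4–B5, B2–B6, B6–B7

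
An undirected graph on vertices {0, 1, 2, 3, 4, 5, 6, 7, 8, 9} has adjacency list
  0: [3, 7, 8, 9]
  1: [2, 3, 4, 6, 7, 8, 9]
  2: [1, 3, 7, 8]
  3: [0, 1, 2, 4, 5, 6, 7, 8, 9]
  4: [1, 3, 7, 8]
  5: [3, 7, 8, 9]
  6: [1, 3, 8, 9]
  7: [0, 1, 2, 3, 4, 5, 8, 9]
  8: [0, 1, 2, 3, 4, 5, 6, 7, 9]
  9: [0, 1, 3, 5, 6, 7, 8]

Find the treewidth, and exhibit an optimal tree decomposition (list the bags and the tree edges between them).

Every bag has size at most 5, so the width is 5 − 1 = 4 and tw(G) ≤ 4. Conversely, {1, 3, 6, 8, 9} is a clique of size 5, and the vertices of any clique must share a bag in every tree decomposition; so some bag has ≥ 5 vertices and tw(G) ≥ 4. Therefore the treewidth is 4.

Treewidth 4.
One optimal decomposition is:
Bags: B1 = {0, 3, 7, 8, 9}  B2 = {1, 3, 7, 8, 9}  B3 = {3, 5, 7, 8, 9}  B4 = {1, 2, 3, 7, 8}  B5 = {1, 3, 4, 7, 8}  B6 = {1, 3, 6, 8, 9}
Tree: B1–B2, B2–B3, B2–B4, B4–B5, B2–B6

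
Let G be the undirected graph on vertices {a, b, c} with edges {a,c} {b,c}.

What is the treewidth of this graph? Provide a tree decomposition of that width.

The largest bag has 2 vertices, giving width 1; this decomposition certifies tw(G) ≤ 1. Since G has at least one edge (e.g. b–c), it is not an edgeless graph, so tw(G) ≥ 1. Therefore the treewidth is 1.

Treewidth 1.
Bags: B1 = {b, c}  B2 = {a, c}
Tree: B1–B2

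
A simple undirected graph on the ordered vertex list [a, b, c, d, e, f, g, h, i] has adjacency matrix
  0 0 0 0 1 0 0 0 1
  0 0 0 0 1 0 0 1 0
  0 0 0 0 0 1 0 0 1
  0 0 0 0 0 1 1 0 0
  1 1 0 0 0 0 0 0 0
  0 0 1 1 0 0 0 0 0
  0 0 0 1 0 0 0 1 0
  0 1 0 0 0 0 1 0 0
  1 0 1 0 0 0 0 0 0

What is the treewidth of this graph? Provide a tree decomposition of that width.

Treewidth 2.
Bags: B1 = {d, f, g}  B2 = {c, f, g}  B3 = {c, g, i}  B4 = {a, g, i}  B5 = {a, e, g}  B6 = {b, e, g}  B7 = {b, g, h}
Tree: B1–B2, B2–B3, B3–B4, B4–B5, B5–B6, B6–B7

The largest bag has 3 vertices, giving width 2; this decomposition certifies tw(G) ≤ 2. For the lower bound, G contains the cycle g–d–f–c–i–a–e–b–h–g, so G is not a forest; only forests have treewidth ≤ 1, hence tw(G) ≥ 2. Therefore the treewidth is 2.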